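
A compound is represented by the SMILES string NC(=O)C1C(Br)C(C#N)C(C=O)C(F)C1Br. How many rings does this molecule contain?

1

In SMILES, each pair of matching ring-closure digits denotes one ring-closing bond; the number of such bonds equals the number of independent rings.
Ring-closure bonds here: 1.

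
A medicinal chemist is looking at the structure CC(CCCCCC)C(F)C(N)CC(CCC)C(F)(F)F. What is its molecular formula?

C16H31F4N

Walk through each heavy atom and fill implicit hydrogens from standard valence (C 4, N 3, O 2, S 2, halogen 1):
  atom 1: C, bond orders sum to 1 (valence 4) → 3 H
  atom 2: C, bond orders sum to 3 (valence 4) → 1 H
  atom 3: C, bond orders sum to 2 (valence 4) → 2 H
  atom 4: C, bond orders sum to 2 (valence 4) → 2 H
  atom 5: C, bond orders sum to 2 (valence 4) → 2 H
  atom 6: C, bond orders sum to 2 (valence 4) → 2 H
  atom 7: C, bond orders sum to 2 (valence 4) → 2 H
  atom 8: C, bond orders sum to 1 (valence 4) → 3 H
  atom 9: C, bond orders sum to 3 (valence 4) → 1 H
  atom 10: F (halogen, monovalent) → 0 H
  atom 11: C, bond orders sum to 3 (valence 4) → 1 H
  atom 12: N, bond orders sum to 1 (valence 3) → 2 H
  atom 13: C, bond orders sum to 2 (valence 4) → 2 H
  atom 14: C, bond orders sum to 3 (valence 4) → 1 H
  atom 15: C, bond orders sum to 2 (valence 4) → 2 H
  atom 16: C, bond orders sum to 2 (valence 4) → 2 H
  atom 17: C, bond orders sum to 1 (valence 4) → 3 H
  atom 18: C, bond orders sum to 4 (valence 4) → 0 H
  atom 19: F (halogen, monovalent) → 0 H
  atom 20: F (halogen, monovalent) → 0 H
  atom 21: F (halogen, monovalent) → 0 H
Totals → C:16, H:31, F:4, N:1.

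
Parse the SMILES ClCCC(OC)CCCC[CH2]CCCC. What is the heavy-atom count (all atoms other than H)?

Every atom symbol written in the SMILES (organic subset) is one heavy atom; implicit H are not written.
Heavy atoms by element → C:13, Cl:1, O:1.
Total: 15.

15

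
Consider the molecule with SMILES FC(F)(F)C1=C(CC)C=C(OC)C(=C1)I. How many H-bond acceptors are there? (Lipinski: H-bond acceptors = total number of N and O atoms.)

N atoms: 0; O atoms: 1.
Lipinski HBA = 0 + 1 = 1.

1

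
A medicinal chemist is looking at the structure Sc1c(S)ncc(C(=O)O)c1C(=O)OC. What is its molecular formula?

C8H7NO4S2

Walk through each heavy atom and fill implicit hydrogens from standard valence (C 4, N 3, O 2, S 2, halogen 1); for lowercase aromatic atoms, an aromatic c carries 1 H when it has two neighbours and 0 H with three, and aromatic n carries 0 H:
  atom 1: S, bond orders sum to 1 (valence 2) → 1 H
  atom 2: aromatic c, 3 neighbours → 0 H
  atom 3: aromatic c, 3 neighbours → 0 H
  atom 4: S, bond orders sum to 1 (valence 2) → 1 H
  atom 5: aromatic n, 2 neighbours → 0 H
  atom 6: aromatic c, 2 neighbours → 1 H
  atom 7: aromatic c, 3 neighbours → 0 H
  atom 8: C, bond orders sum to 4 (valence 4) → 0 H
  atom 9: O, bond orders sum to 2 (valence 2) → 0 H
  atom 10: O, bond orders sum to 1 (valence 2) → 1 H
  atom 11: aromatic c, 3 neighbours → 0 H
  atom 12: C, bond orders sum to 4 (valence 4) → 0 H
  atom 13: O, bond orders sum to 2 (valence 2) → 0 H
  atom 14: O, bond orders sum to 2 (valence 2) → 0 H
  atom 15: C, bond orders sum to 1 (valence 4) → 3 H
Totals → C:8, H:7, N:1, O:4, S:2.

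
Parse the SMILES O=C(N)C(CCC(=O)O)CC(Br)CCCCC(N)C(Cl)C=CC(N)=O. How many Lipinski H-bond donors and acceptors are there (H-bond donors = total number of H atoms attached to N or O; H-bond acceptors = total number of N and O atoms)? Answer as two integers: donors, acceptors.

7, 7

Donors: find every N or O and count the H atoms it carries.
  atom 1 (O): bond orders sum to 2 → 0 H
  atom 3 (N): bond orders sum to 1 → 2 H
  atom 8 (O): bond orders sum to 2 → 0 H
  atom 9 (O): bond orders sum to 1 → 1 H
  atom 18 (N): bond orders sum to 1 → 2 H
  atom 24 (N): bond orders sum to 1 → 2 H
  atom 25 (O): bond orders sum to 2 → 0 H
Lipinski HBD = 7.
Acceptors: N atoms = 3, O atoms = 4 → HBA = 7.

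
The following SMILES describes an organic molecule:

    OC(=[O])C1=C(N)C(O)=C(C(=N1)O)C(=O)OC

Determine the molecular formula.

C8H8N2O6

Walk through each heavy atom and fill implicit hydrogens from standard valence (C 4, N 3, O 2, S 2, halogen 1):
  atom 1: O, bond orders sum to 1 (valence 2) → 1 H
  atom 2: C, bond orders sum to 4 (valence 4) → 0 H
  atom 3: O with explicit H count 0
  atom 4: C, bond orders sum to 4 (valence 4) → 0 H
  atom 5: C, bond orders sum to 4 (valence 4) → 0 H
  atom 6: N, bond orders sum to 1 (valence 3) → 2 H
  atom 7: C, bond orders sum to 4 (valence 4) → 0 H
  atom 8: O, bond orders sum to 1 (valence 2) → 1 H
  atom 9: C, bond orders sum to 4 (valence 4) → 0 H
  atom 10: C, bond orders sum to 4 (valence 4) → 0 H
  atom 11: N, bond orders sum to 3 (valence 3) → 0 H
  atom 12: O, bond orders sum to 1 (valence 2) → 1 H
  atom 13: C, bond orders sum to 4 (valence 4) → 0 H
  atom 14: O, bond orders sum to 2 (valence 2) → 0 H
  atom 15: O, bond orders sum to 2 (valence 2) → 0 H
  atom 16: C, bond orders sum to 1 (valence 4) → 3 H
Totals → C:8, H:8, N:2, O:6.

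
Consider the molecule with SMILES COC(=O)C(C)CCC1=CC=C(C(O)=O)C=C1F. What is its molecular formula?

Walk through each heavy atom and fill implicit hydrogens from standard valence (C 4, N 3, O 2, S 2, halogen 1):
  atom 1: C, bond orders sum to 1 (valence 4) → 3 H
  atom 2: O, bond orders sum to 2 (valence 2) → 0 H
  atom 3: C, bond orders sum to 4 (valence 4) → 0 H
  atom 4: O, bond orders sum to 2 (valence 2) → 0 H
  atom 5: C, bond orders sum to 3 (valence 4) → 1 H
  atom 6: C, bond orders sum to 1 (valence 4) → 3 H
  atom 7: C, bond orders sum to 2 (valence 4) → 2 H
  atom 8: C, bond orders sum to 2 (valence 4) → 2 H
  atom 9: C, bond orders sum to 4 (valence 4) → 0 H
  atom 10: C, bond orders sum to 3 (valence 4) → 1 H
  atom 11: C, bond orders sum to 3 (valence 4) → 1 H
  atom 12: C, bond orders sum to 4 (valence 4) → 0 H
  atom 13: C, bond orders sum to 4 (valence 4) → 0 H
  atom 14: O, bond orders sum to 1 (valence 2) → 1 H
  atom 15: O, bond orders sum to 2 (valence 2) → 0 H
  atom 16: C, bond orders sum to 3 (valence 4) → 1 H
  atom 17: C, bond orders sum to 4 (valence 4) → 0 H
  atom 18: F (halogen, monovalent) → 0 H
Totals → C:13, H:15, F:1, O:4.

C13H15FO4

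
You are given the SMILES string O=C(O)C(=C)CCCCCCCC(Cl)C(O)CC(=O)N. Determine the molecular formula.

Walk through each heavy atom and fill implicit hydrogens from standard valence (C 4, N 3, O 2, S 2, halogen 1):
  atom 1: O, bond orders sum to 2 (valence 2) → 0 H
  atom 2: C, bond orders sum to 4 (valence 4) → 0 H
  atom 3: O, bond orders sum to 1 (valence 2) → 1 H
  atom 4: C, bond orders sum to 4 (valence 4) → 0 H
  atom 5: C, bond orders sum to 2 (valence 4) → 2 H
  atom 6: C, bond orders sum to 2 (valence 4) → 2 H
  atom 7: C, bond orders sum to 2 (valence 4) → 2 H
  atom 8: C, bond orders sum to 2 (valence 4) → 2 H
  atom 9: C, bond orders sum to 2 (valence 4) → 2 H
  atom 10: C, bond orders sum to 2 (valence 4) → 2 H
  atom 11: C, bond orders sum to 2 (valence 4) → 2 H
  atom 12: C, bond orders sum to 2 (valence 4) → 2 H
  atom 13: C, bond orders sum to 3 (valence 4) → 1 H
  atom 14: Cl (halogen, monovalent) → 0 H
  atom 15: C, bond orders sum to 3 (valence 4) → 1 H
  atom 16: O, bond orders sum to 1 (valence 2) → 1 H
  atom 17: C, bond orders sum to 2 (valence 4) → 2 H
  atom 18: C, bond orders sum to 4 (valence 4) → 0 H
  atom 19: O, bond orders sum to 2 (valence 2) → 0 H
  atom 20: N, bond orders sum to 1 (valence 3) → 2 H
Totals → C:14, H:24, Cl:1, N:1, O:4.

C14H24ClNO4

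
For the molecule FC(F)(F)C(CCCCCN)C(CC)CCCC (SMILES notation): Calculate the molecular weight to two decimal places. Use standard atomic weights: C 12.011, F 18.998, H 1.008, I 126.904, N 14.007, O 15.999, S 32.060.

First, the molecular formula is C14H28F3N (counting implicit H from valence).
  C: 14 × 12.011 = 168.154
  F: 3 × 18.998 = 56.994
  H: 28 × 1.008 = 28.224
  N: 1 × 14.007 = 14.007
Sum: 14×12.011 + 3×18.998 + 28×1.008 + 1×14.007 = 267.379 → 267.38 g/mol.

267.38 g/mol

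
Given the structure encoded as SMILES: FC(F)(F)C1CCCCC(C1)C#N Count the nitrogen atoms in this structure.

Scan the SMILES for N atoms (remember two-letter symbols like Cl and Br are single atoms).
Nitrogen count: 1.

1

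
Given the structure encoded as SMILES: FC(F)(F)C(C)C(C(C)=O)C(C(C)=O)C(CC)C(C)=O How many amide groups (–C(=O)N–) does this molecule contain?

Scan the SMILES for the amide motif — none present.
Groups that are present: 3 ketone.

0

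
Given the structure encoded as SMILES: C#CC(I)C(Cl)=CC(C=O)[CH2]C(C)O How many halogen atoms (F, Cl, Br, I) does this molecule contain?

2

Halogen atoms appear at heavy-atom positions 4, 6 (1×Cl, 1×I).
Other groups present: 1 aldehyde, 1 alkene, 1 alkyne, 1 hydroxyl.
Halogen count: 2.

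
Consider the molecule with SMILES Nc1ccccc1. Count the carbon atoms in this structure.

6

Count every carbon token in the SMILES (each C, including those in ring-closure positions and inside branches).
Carbon count: 6.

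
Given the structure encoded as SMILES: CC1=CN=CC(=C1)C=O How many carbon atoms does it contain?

7

Count every carbon token in the SMILES (each C, including those in ring-closure positions and inside branches).
Carbon count: 7.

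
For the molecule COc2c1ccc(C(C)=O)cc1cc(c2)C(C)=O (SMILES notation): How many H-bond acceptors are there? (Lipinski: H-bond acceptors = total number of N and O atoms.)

3

N atoms: 0; O atoms: 3.
Lipinski HBA = 0 + 3 = 3.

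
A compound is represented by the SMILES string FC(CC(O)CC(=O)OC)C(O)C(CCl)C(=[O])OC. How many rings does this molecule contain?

0

In SMILES, each pair of matching ring-closure digits denotes one ring-closing bond; the number of such bonds equals the number of independent rings.
Ring-closure bonds here: 0.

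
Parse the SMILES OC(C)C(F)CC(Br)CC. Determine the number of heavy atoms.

10

Every atom symbol written in the SMILES (organic subset) is one heavy atom; implicit H are not written.
Heavy atoms by element → Br:1, C:7, F:1, O:1.
Total: 10.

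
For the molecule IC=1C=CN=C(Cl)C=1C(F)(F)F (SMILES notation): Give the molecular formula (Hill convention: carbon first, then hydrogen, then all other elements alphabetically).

Walk through each heavy atom and fill implicit hydrogens from standard valence (C 4, N 3, O 2, S 2, halogen 1):
  atom 1: I (halogen, monovalent) → 0 H
  atom 2: C, bond orders sum to 4 (valence 4) → 0 H
  atom 3: C, bond orders sum to 3 (valence 4) → 1 H
  atom 4: C, bond orders sum to 3 (valence 4) → 1 H
  atom 5: N, bond orders sum to 3 (valence 3) → 0 H
  atom 6: C, bond orders sum to 4 (valence 4) → 0 H
  atom 7: Cl (halogen, monovalent) → 0 H
  atom 8: C, bond orders sum to 4 (valence 4) → 0 H
  atom 9: C, bond orders sum to 4 (valence 4) → 0 H
  atom 10: F (halogen, monovalent) → 0 H
  atom 11: F (halogen, monovalent) → 0 H
  atom 12: F (halogen, monovalent) → 0 H
Totals → C:6, H:2, Cl:1, F:3, I:1, N:1.
In Hill order: C6H2ClF3IN.

C6H2ClF3IN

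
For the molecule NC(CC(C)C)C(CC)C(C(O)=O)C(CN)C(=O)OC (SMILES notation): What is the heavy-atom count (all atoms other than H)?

20

Every atom symbol written in the SMILES (organic subset) is one heavy atom; implicit H are not written.
Heavy atoms by element → C:14, N:2, O:4.
Total: 20.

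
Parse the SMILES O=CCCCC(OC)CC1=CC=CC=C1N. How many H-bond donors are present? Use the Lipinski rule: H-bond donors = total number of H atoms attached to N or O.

Donors: find every N or O and count the H atoms it carries.
  atom 1 (O): bond orders sum to 2 → 0 H
  atom 7 (O): bond orders sum to 2 → 0 H
  atom 16 (N): bond orders sum to 1 → 2 H
Lipinski HBD = 2.

2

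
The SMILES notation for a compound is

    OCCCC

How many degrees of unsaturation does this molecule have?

Degree of unsaturation = (number of rings) + (number of π bonds).
Ring closures in the SMILES: 0.
π bonds: none → 0 DoU from unsaturation.
Total DoU = 0 + 0 = 0.

0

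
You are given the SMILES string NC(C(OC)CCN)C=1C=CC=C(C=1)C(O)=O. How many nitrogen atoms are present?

2

Scan the SMILES for N atoms (remember two-letter symbols like Cl and Br are single atoms).
Nitrogen count: 2.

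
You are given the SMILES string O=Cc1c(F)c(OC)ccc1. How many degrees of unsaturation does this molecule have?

Molecular formula: C8H7FO2.
DoU = (2C + 2 + N − H − X) / 2, where X is the halogen count and O/S are ignored.
    = (2·8 + 2 + 0 − 7 − 1) / 2 = 10 / 2 = 5.

5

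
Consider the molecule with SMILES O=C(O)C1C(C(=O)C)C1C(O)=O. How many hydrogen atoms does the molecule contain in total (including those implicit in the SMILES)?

8

Walk through each heavy atom and fill implicit hydrogens from standard valence (C 4, N 3, O 2, S 2, halogen 1):
  atom 1: O, bond orders sum to 2 (valence 2) → 0 H
  atom 2: C, bond orders sum to 4 (valence 4) → 0 H
  atom 3: O, bond orders sum to 1 (valence 2) → 1 H
  atom 4: C, bond orders sum to 3 (valence 4) → 1 H
  atom 5: C, bond orders sum to 3 (valence 4) → 1 H
  atom 6: C, bond orders sum to 4 (valence 4) → 0 H
  atom 7: O, bond orders sum to 2 (valence 2) → 0 H
  atom 8: C, bond orders sum to 1 (valence 4) → 3 H
  atom 9: C, bond orders sum to 3 (valence 4) → 1 H
  atom 10: C, bond orders sum to 4 (valence 4) → 0 H
  atom 11: O, bond orders sum to 1 (valence 2) → 1 H
  atom 12: O, bond orders sum to 2 (valence 2) → 0 H
Total hydrogens: 8.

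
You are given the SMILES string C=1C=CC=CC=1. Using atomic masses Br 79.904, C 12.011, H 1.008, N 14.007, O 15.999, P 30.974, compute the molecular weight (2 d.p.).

First, the molecular formula is C6H6 (counting implicit H from valence).
  C: 6 × 12.011 = 72.066
  H: 6 × 1.008 = 6.048
Sum: 6×12.011 + 6×1.008 = 78.114 → 78.11 g/mol.

78.11 g/mol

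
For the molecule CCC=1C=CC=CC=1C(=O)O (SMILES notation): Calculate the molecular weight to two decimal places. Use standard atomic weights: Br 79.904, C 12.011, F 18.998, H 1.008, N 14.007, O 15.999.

First, the molecular formula is C9H10O2 (counting implicit H from valence).
  C: 9 × 12.011 = 108.099
  H: 10 × 1.008 = 10.080
  O: 2 × 15.999 = 31.998
Sum: 9×12.011 + 10×1.008 + 2×15.999 = 150.177 → 150.18 g/mol.

150.18 g/mol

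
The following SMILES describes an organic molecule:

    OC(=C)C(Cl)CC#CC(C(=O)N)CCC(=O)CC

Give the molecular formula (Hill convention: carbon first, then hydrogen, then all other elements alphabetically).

Walk through each heavy atom and fill implicit hydrogens from standard valence (C 4, N 3, O 2, S 2, halogen 1):
  atom 1: O, bond orders sum to 1 (valence 2) → 1 H
  atom 2: C, bond orders sum to 4 (valence 4) → 0 H
  atom 3: C, bond orders sum to 2 (valence 4) → 2 H
  atom 4: C, bond orders sum to 3 (valence 4) → 1 H
  atom 5: Cl (halogen, monovalent) → 0 H
  atom 6: C, bond orders sum to 2 (valence 4) → 2 H
  atom 7: C, bond orders sum to 4 (valence 4) → 0 H
  atom 8: C, bond orders sum to 4 (valence 4) → 0 H
  atom 9: C, bond orders sum to 3 (valence 4) → 1 H
  atom 10: C, bond orders sum to 4 (valence 4) → 0 H
  atom 11: O, bond orders sum to 2 (valence 2) → 0 H
  atom 12: N, bond orders sum to 1 (valence 3) → 2 H
  atom 13: C, bond orders sum to 2 (valence 4) → 2 H
  atom 14: C, bond orders sum to 2 (valence 4) → 2 H
  atom 15: C, bond orders sum to 4 (valence 4) → 0 H
  atom 16: O, bond orders sum to 2 (valence 2) → 0 H
  atom 17: C, bond orders sum to 2 (valence 4) → 2 H
  atom 18: C, bond orders sum to 1 (valence 4) → 3 H
Totals → C:13, H:18, Cl:1, N:1, O:3.

C13H18ClNO3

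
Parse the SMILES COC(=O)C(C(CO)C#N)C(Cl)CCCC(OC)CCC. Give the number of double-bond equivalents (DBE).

3

Molecular formula: C15H26ClNO4.
DoU = (2C + 2 + N − H − X) / 2, where X is the halogen count and O/S are ignored.
    = (2·15 + 2 + 1 − 26 − 1) / 2 = 6 / 2 = 3.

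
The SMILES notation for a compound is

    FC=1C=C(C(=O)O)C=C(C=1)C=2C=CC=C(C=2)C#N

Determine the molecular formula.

Walk through each heavy atom and fill implicit hydrogens from standard valence (C 4, N 3, O 2, S 2, halogen 1):
  atom 1: F (halogen, monovalent) → 0 H
  atom 2: C, bond orders sum to 4 (valence 4) → 0 H
  atom 3: C, bond orders sum to 3 (valence 4) → 1 H
  atom 4: C, bond orders sum to 4 (valence 4) → 0 H
  atom 5: C, bond orders sum to 4 (valence 4) → 0 H
  atom 6: O, bond orders sum to 2 (valence 2) → 0 H
  atom 7: O, bond orders sum to 1 (valence 2) → 1 H
  atom 8: C, bond orders sum to 3 (valence 4) → 1 H
  atom 9: C, bond orders sum to 4 (valence 4) → 0 H
  atom 10: C, bond orders sum to 3 (valence 4) → 1 H
  atom 11: C, bond orders sum to 4 (valence 4) → 0 H
  atom 12: C, bond orders sum to 3 (valence 4) → 1 H
  atom 13: C, bond orders sum to 3 (valence 4) → 1 H
  atom 14: C, bond orders sum to 3 (valence 4) → 1 H
  atom 15: C, bond orders sum to 4 (valence 4) → 0 H
  atom 16: C, bond orders sum to 3 (valence 4) → 1 H
  atom 17: C, bond orders sum to 4 (valence 4) → 0 H
  atom 18: N, bond orders sum to 3 (valence 3) → 0 H
Totals → C:14, H:8, F:1, N:1, O:2.

C14H8FNO2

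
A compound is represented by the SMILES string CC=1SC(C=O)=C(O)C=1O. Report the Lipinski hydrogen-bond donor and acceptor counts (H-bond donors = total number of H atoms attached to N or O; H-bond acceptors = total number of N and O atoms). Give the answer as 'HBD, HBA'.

2, 3

Donors: find every N or O and count the H atoms it carries.
  atom 6 (O): bond orders sum to 2 → 0 H
  atom 8 (O): bond orders sum to 1 → 1 H
  atom 10 (O): bond orders sum to 1 → 1 H
Lipinski HBD = 2.
Acceptors: N atoms = 0, O atoms = 3 → HBA = 3.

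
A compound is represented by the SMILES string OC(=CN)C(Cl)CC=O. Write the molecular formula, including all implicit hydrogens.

Walk through each heavy atom and fill implicit hydrogens from standard valence (C 4, N 3, O 2, S 2, halogen 1):
  atom 1: O, bond orders sum to 1 (valence 2) → 1 H
  atom 2: C, bond orders sum to 4 (valence 4) → 0 H
  atom 3: C, bond orders sum to 3 (valence 4) → 1 H
  atom 4: N, bond orders sum to 1 (valence 3) → 2 H
  atom 5: C, bond orders sum to 3 (valence 4) → 1 H
  atom 6: Cl (halogen, monovalent) → 0 H
  atom 7: C, bond orders sum to 2 (valence 4) → 2 H
  atom 8: C, bond orders sum to 3 (valence 4) → 1 H
  atom 9: O, bond orders sum to 2 (valence 2) → 0 H
Totals → C:5, H:8, Cl:1, N:1, O:2.

C5H8ClNO2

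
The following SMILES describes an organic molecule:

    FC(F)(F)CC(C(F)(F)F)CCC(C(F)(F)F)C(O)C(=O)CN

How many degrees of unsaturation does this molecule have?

Degree of unsaturation = (number of rings) + (number of π bonds).
Ring closures in the SMILES: 0.
π bonds: 1 double bond (each 1 DoU) → 1 DoU from unsaturation.
Total DoU = 0 + 1 = 1.

1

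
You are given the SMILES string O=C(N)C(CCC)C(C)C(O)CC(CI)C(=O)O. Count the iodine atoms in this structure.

1

Scan the SMILES for I atoms (remember two-letter symbols like Cl and Br are single atoms).
Iodine count: 1.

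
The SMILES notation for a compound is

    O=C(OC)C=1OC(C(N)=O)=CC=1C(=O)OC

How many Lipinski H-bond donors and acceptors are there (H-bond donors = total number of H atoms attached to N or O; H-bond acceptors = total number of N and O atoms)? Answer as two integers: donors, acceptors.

Donors: find every N or O and count the H atoms it carries.
  atom 1 (O): bond orders sum to 2 → 0 H
  atom 3 (O): bond orders sum to 2 → 0 H
  atom 6 (O): bond orders sum to 2 → 0 H
  atom 9 (N): bond orders sum to 1 → 2 H
  atom 10 (O): bond orders sum to 2 → 0 H
  atom 14 (O): bond orders sum to 2 → 0 H
  atom 15 (O): bond orders sum to 2 → 0 H
Lipinski HBD = 2.
Acceptors: N atoms = 1, O atoms = 6 → HBA = 7.

2, 7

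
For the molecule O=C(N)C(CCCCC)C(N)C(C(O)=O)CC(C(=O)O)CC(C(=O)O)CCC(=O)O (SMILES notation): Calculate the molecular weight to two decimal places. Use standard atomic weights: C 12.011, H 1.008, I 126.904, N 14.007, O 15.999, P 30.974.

First, the molecular formula is C19H32N2O9 (counting implicit H from valence).
  C: 19 × 12.011 = 228.209
  H: 32 × 1.008 = 32.256
  N: 2 × 14.007 = 28.014
  O: 9 × 15.999 = 143.991
Sum: 19×12.011 + 32×1.008 + 2×14.007 + 9×15.999 = 432.470 → 432.47 g/mol.

432.47 g/mol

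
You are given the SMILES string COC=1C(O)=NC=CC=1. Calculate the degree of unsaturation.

Degree of unsaturation = (number of rings) + (number of π bonds).
Ring closures in the SMILES: 1.
π bonds: 3 double bonds (each 1 DoU) → 3 DoU from unsaturation.
Total DoU = 1 + 3 = 4.

4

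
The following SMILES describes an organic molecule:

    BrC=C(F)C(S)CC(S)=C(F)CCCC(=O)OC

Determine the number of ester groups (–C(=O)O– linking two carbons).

The ester motif appears at heavy-atom position 15 in the SMILES.
Other groups present: 2 alkene, 2 thiol.
Ester count: 1.

1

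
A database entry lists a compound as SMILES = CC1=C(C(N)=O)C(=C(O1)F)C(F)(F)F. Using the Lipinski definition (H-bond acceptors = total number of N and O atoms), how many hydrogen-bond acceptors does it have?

N atoms: 1; O atoms: 2.
Lipinski HBA = 1 + 2 = 3.

3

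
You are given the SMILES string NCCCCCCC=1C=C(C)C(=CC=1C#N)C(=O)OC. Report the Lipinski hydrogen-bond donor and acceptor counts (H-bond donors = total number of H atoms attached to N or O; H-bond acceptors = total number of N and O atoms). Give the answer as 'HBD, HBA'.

2, 4

Donors: find every N or O and count the H atoms it carries.
  atom 1 (N): bond orders sum to 1 → 2 H
  atom 16 (N): bond orders sum to 3 → 0 H
  atom 18 (O): bond orders sum to 2 → 0 H
  atom 19 (O): bond orders sum to 2 → 0 H
Lipinski HBD = 2.
Acceptors: N atoms = 2, O atoms = 2 → HBA = 4.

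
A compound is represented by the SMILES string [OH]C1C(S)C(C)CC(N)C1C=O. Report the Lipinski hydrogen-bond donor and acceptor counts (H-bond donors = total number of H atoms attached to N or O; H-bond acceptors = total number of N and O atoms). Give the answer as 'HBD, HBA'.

3, 3

Donors: find every N or O and count the H atoms it carries.
  atom 1 (O): bond orders sum to 1 → 1 H
  atom 9 (N): bond orders sum to 1 → 2 H
  atom 12 (O): bond orders sum to 2 → 0 H
Lipinski HBD = 3.
Acceptors: N atoms = 1, O atoms = 2 → HBA = 3.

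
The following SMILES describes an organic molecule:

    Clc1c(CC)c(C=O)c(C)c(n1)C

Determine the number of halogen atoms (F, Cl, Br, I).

Halogen atoms appear at heavy-atom position 1 (1×Cl).
Other groups present: 1 aldehyde.
Halogen count: 1.

1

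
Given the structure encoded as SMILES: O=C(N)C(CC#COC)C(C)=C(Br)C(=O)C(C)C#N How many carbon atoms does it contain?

Count every carbon token in the SMILES (each C, including those in ring-closure positions and inside branches).
Carbon count: 13.

13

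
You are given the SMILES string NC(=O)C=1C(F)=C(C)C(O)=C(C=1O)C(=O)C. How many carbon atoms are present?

Count every carbon token in the SMILES (each C, including those in ring-closure positions and inside branches).
Carbon count: 10.

10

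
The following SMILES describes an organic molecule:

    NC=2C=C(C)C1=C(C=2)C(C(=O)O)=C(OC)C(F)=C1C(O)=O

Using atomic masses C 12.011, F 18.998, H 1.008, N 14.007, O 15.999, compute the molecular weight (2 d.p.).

293.25 g/mol

First, the molecular formula is C14H12FNO5 (counting implicit H from valence).
  C: 14 × 12.011 = 168.154
  F: 1 × 18.998 = 18.998
  H: 12 × 1.008 = 12.096
  N: 1 × 14.007 = 14.007
  O: 5 × 15.999 = 79.995
Sum: 14×12.011 + 1×18.998 + 12×1.008 + 1×14.007 + 5×15.999 = 293.250 → 293.25 g/mol.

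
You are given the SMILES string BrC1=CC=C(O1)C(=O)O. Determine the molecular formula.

Walk through each heavy atom and fill implicit hydrogens from standard valence (C 4, N 3, O 2, S 2, halogen 1):
  atom 1: Br (halogen, monovalent) → 0 H
  atom 2: C, bond orders sum to 4 (valence 4) → 0 H
  atom 3: C, bond orders sum to 3 (valence 4) → 1 H
  atom 4: C, bond orders sum to 3 (valence 4) → 1 H
  atom 5: C, bond orders sum to 4 (valence 4) → 0 H
  atom 6: O, bond orders sum to 2 (valence 2) → 0 H
  atom 7: C, bond orders sum to 4 (valence 4) → 0 H
  atom 8: O, bond orders sum to 2 (valence 2) → 0 H
  atom 9: O, bond orders sum to 1 (valence 2) → 1 H
Totals → C:5, H:3, Br:1, O:3.

C5H3BrO3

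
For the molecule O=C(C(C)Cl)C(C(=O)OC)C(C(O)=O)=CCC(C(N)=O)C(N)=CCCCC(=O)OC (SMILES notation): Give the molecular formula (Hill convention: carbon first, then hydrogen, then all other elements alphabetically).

C19H27ClN2O8

Walk through each heavy atom and fill implicit hydrogens from standard valence (C 4, N 3, O 2, S 2, halogen 1):
  atom 1: O, bond orders sum to 2 (valence 2) → 0 H
  atom 2: C, bond orders sum to 4 (valence 4) → 0 H
  atom 3: C, bond orders sum to 3 (valence 4) → 1 H
  atom 4: C, bond orders sum to 1 (valence 4) → 3 H
  atom 5: Cl (halogen, monovalent) → 0 H
  atom 6: C, bond orders sum to 3 (valence 4) → 1 H
  atom 7: C, bond orders sum to 4 (valence 4) → 0 H
  atom 8: O, bond orders sum to 2 (valence 2) → 0 H
  atom 9: O, bond orders sum to 2 (valence 2) → 0 H
  atom 10: C, bond orders sum to 1 (valence 4) → 3 H
  atom 11: C, bond orders sum to 4 (valence 4) → 0 H
  atom 12: C, bond orders sum to 4 (valence 4) → 0 H
  atom 13: O, bond orders sum to 1 (valence 2) → 1 H
  atom 14: O, bond orders sum to 2 (valence 2) → 0 H
  atom 15: C, bond orders sum to 3 (valence 4) → 1 H
  atom 16: C, bond orders sum to 2 (valence 4) → 2 H
  atom 17: C, bond orders sum to 3 (valence 4) → 1 H
  atom 18: C, bond orders sum to 4 (valence 4) → 0 H
  atom 19: N, bond orders sum to 1 (valence 3) → 2 H
  atom 20: O, bond orders sum to 2 (valence 2) → 0 H
  atom 21: C, bond orders sum to 4 (valence 4) → 0 H
  atom 22: N, bond orders sum to 1 (valence 3) → 2 H
  atom 23: C, bond orders sum to 3 (valence 4) → 1 H
  atom 24: C, bond orders sum to 2 (valence 4) → 2 H
  atom 25: C, bond orders sum to 2 (valence 4) → 2 H
  atom 26: C, bond orders sum to 2 (valence 4) → 2 H
  atom 27: C, bond orders sum to 4 (valence 4) → 0 H
  atom 28: O, bond orders sum to 2 (valence 2) → 0 H
  atom 29: O, bond orders sum to 2 (valence 2) → 0 H
  atom 30: C, bond orders sum to 1 (valence 4) → 3 H
Totals → C:19, H:27, Cl:1, N:2, O:8.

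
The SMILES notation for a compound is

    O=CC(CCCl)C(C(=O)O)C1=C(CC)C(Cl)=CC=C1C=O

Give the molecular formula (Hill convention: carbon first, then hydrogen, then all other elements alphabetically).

C15H16Cl2O4

Walk through each heavy atom and fill implicit hydrogens from standard valence (C 4, N 3, O 2, S 2, halogen 1):
  atom 1: O, bond orders sum to 2 (valence 2) → 0 H
  atom 2: C, bond orders sum to 3 (valence 4) → 1 H
  atom 3: C, bond orders sum to 3 (valence 4) → 1 H
  atom 4: C, bond orders sum to 2 (valence 4) → 2 H
  atom 5: C, bond orders sum to 2 (valence 4) → 2 H
  atom 6: Cl (halogen, monovalent) → 0 H
  atom 7: C, bond orders sum to 3 (valence 4) → 1 H
  atom 8: C, bond orders sum to 4 (valence 4) → 0 H
  atom 9: O, bond orders sum to 2 (valence 2) → 0 H
  atom 10: O, bond orders sum to 1 (valence 2) → 1 H
  atom 11: C, bond orders sum to 4 (valence 4) → 0 H
  atom 12: C, bond orders sum to 4 (valence 4) → 0 H
  atom 13: C, bond orders sum to 2 (valence 4) → 2 H
  atom 14: C, bond orders sum to 1 (valence 4) → 3 H
  atom 15: C, bond orders sum to 4 (valence 4) → 0 H
  atom 16: Cl (halogen, monovalent) → 0 H
  atom 17: C, bond orders sum to 3 (valence 4) → 1 H
  atom 18: C, bond orders sum to 3 (valence 4) → 1 H
  atom 19: C, bond orders sum to 4 (valence 4) → 0 H
  atom 20: C, bond orders sum to 3 (valence 4) → 1 H
  atom 21: O, bond orders sum to 2 (valence 2) → 0 H
Totals → C:15, H:16, Cl:2, O:4.
In Hill order: C15H16Cl2O4.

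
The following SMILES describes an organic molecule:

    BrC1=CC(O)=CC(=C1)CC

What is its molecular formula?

Walk through each heavy atom and fill implicit hydrogens from standard valence (C 4, N 3, O 2, S 2, halogen 1):
  atom 1: Br (halogen, monovalent) → 0 H
  atom 2: C, bond orders sum to 4 (valence 4) → 0 H
  atom 3: C, bond orders sum to 3 (valence 4) → 1 H
  atom 4: C, bond orders sum to 4 (valence 4) → 0 H
  atom 5: O, bond orders sum to 1 (valence 2) → 1 H
  atom 6: C, bond orders sum to 3 (valence 4) → 1 H
  atom 7: C, bond orders sum to 4 (valence 4) → 0 H
  atom 8: C, bond orders sum to 3 (valence 4) → 1 H
  atom 9: C, bond orders sum to 2 (valence 4) → 2 H
  atom 10: C, bond orders sum to 1 (valence 4) → 3 H
Totals → C:8, H:9, Br:1, O:1.

C8H9BrO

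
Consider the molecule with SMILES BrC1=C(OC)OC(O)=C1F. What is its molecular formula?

Walk through each heavy atom and fill implicit hydrogens from standard valence (C 4, N 3, O 2, S 2, halogen 1):
  atom 1: Br (halogen, monovalent) → 0 H
  atom 2: C, bond orders sum to 4 (valence 4) → 0 H
  atom 3: C, bond orders sum to 4 (valence 4) → 0 H
  atom 4: O, bond orders sum to 2 (valence 2) → 0 H
  atom 5: C, bond orders sum to 1 (valence 4) → 3 H
  atom 6: O, bond orders sum to 2 (valence 2) → 0 H
  atom 7: C, bond orders sum to 4 (valence 4) → 0 H
  atom 8: O, bond orders sum to 1 (valence 2) → 1 H
  atom 9: C, bond orders sum to 4 (valence 4) → 0 H
  atom 10: F (halogen, monovalent) → 0 H
Totals → C:5, H:4, Br:1, F:1, O:3.
In Hill order: C5H4BrFO3.

C5H4BrFO3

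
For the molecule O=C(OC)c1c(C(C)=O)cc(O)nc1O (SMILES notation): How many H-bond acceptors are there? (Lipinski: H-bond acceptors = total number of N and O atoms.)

N atoms: 1; O atoms: 5.
Lipinski HBA = 1 + 5 = 6.

6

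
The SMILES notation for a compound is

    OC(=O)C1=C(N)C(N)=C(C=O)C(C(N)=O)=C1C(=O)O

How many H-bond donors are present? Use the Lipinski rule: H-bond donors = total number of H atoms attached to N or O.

Donors: find every N or O and count the H atoms it carries.
  atom 1 (O): bond orders sum to 1 → 1 H
  atom 3 (O): bond orders sum to 2 → 0 H
  atom 6 (N): bond orders sum to 1 → 2 H
  atom 8 (N): bond orders sum to 1 → 2 H
  atom 11 (O): bond orders sum to 2 → 0 H
  atom 14 (N): bond orders sum to 1 → 2 H
  atom 15 (O): bond orders sum to 2 → 0 H
  atom 18 (O): bond orders sum to 2 → 0 H
  atom 19 (O): bond orders sum to 1 → 1 H
Lipinski HBD = 8.

8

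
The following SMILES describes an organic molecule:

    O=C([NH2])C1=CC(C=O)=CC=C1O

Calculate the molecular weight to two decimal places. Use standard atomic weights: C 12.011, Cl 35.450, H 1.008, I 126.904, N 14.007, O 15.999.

165.15 g/mol

First, the molecular formula is C8H7NO3 (counting implicit H from valence).
  C: 8 × 12.011 = 96.088
  H: 7 × 1.008 = 7.056
  N: 1 × 14.007 = 14.007
  O: 3 × 15.999 = 47.997
Sum: 8×12.011 + 7×1.008 + 1×14.007 + 3×15.999 = 165.148 → 165.15 g/mol.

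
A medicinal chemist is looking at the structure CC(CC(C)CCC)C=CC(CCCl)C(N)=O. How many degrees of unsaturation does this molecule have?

Molecular formula: C14H26ClNO.
DoU = (2C + 2 + N − H − X) / 2, where X is the halogen count and O/S are ignored.
    = (2·14 + 2 + 1 − 26 − 1) / 2 = 4 / 2 = 2.

2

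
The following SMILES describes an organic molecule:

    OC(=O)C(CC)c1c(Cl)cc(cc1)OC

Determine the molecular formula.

Walk through each heavy atom and fill implicit hydrogens from standard valence (C 4, N 3, O 2, S 2, halogen 1); for lowercase aromatic atoms, an aromatic c carries 1 H when it has two neighbours and 0 H with three, and aromatic n carries 0 H:
  atom 1: O, bond orders sum to 1 (valence 2) → 1 H
  atom 2: C, bond orders sum to 4 (valence 4) → 0 H
  atom 3: O, bond orders sum to 2 (valence 2) → 0 H
  atom 4: C, bond orders sum to 3 (valence 4) → 1 H
  atom 5: C, bond orders sum to 2 (valence 4) → 2 H
  atom 6: C, bond orders sum to 1 (valence 4) → 3 H
  atom 7: aromatic c, 3 neighbours → 0 H
  atom 8: aromatic c, 3 neighbours → 0 H
  atom 9: Cl (halogen, monovalent) → 0 H
  atom 10: aromatic c, 2 neighbours → 1 H
  atom 11: aromatic c, 3 neighbours → 0 H
  atom 12: aromatic c, 2 neighbours → 1 H
  atom 13: aromatic c, 2 neighbours → 1 H
  atom 14: O, bond orders sum to 2 (valence 2) → 0 H
  atom 15: C, bond orders sum to 1 (valence 4) → 3 H
Totals → C:11, H:13, Cl:1, O:3.
In Hill order: C11H13ClO3.

C11H13ClO3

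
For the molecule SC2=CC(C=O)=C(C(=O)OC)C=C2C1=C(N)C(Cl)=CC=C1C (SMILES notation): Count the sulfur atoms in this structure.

1

Scan the SMILES for S atoms (remember two-letter symbols like Cl and Br are single atoms).
Sulfur count: 1.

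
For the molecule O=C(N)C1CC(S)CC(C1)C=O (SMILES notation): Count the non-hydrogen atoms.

12

Every atom symbol written in the SMILES (organic subset) is one heavy atom; implicit H are not written.
Heavy atoms by element → C:8, N:1, O:2, S:1.
Total: 12.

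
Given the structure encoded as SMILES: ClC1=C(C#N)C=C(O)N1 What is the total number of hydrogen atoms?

Walk through each heavy atom and fill implicit hydrogens from standard valence (C 4, N 3, O 2, S 2, halogen 1):
  atom 1: Cl (halogen, monovalent) → 0 H
  atom 2: C, bond orders sum to 4 (valence 4) → 0 H
  atom 3: C, bond orders sum to 4 (valence 4) → 0 H
  atom 4: C, bond orders sum to 4 (valence 4) → 0 H
  atom 5: N, bond orders sum to 3 (valence 3) → 0 H
  atom 6: C, bond orders sum to 3 (valence 4) → 1 H
  atom 7: C, bond orders sum to 4 (valence 4) → 0 H
  atom 8: O, bond orders sum to 1 (valence 2) → 1 H
  atom 9: N, bond orders sum to 2 (valence 3) → 1 H
Total hydrogens: 3.

3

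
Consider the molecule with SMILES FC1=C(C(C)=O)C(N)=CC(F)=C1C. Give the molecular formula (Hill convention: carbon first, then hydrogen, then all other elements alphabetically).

Walk through each heavy atom and fill implicit hydrogens from standard valence (C 4, N 3, O 2, S 2, halogen 1):
  atom 1: F (halogen, monovalent) → 0 H
  atom 2: C, bond orders sum to 4 (valence 4) → 0 H
  atom 3: C, bond orders sum to 4 (valence 4) → 0 H
  atom 4: C, bond orders sum to 4 (valence 4) → 0 H
  atom 5: C, bond orders sum to 1 (valence 4) → 3 H
  atom 6: O, bond orders sum to 2 (valence 2) → 0 H
  atom 7: C, bond orders sum to 4 (valence 4) → 0 H
  atom 8: N, bond orders sum to 1 (valence 3) → 2 H
  atom 9: C, bond orders sum to 3 (valence 4) → 1 H
  atom 10: C, bond orders sum to 4 (valence 4) → 0 H
  atom 11: F (halogen, monovalent) → 0 H
  atom 12: C, bond orders sum to 4 (valence 4) → 0 H
  atom 13: C, bond orders sum to 1 (valence 4) → 3 H
Totals → C:9, H:9, F:2, N:1, O:1.
In Hill order: C9H9F2NO.

C9H9F2NO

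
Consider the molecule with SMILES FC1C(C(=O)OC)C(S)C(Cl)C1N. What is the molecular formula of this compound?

C7H11ClFNO2S

Walk through each heavy atom and fill implicit hydrogens from standard valence (C 4, N 3, O 2, S 2, halogen 1):
  atom 1: F (halogen, monovalent) → 0 H
  atom 2: C, bond orders sum to 3 (valence 4) → 1 H
  atom 3: C, bond orders sum to 3 (valence 4) → 1 H
  atom 4: C, bond orders sum to 4 (valence 4) → 0 H
  atom 5: O, bond orders sum to 2 (valence 2) → 0 H
  atom 6: O, bond orders sum to 2 (valence 2) → 0 H
  atom 7: C, bond orders sum to 1 (valence 4) → 3 H
  atom 8: C, bond orders sum to 3 (valence 4) → 1 H
  atom 9: S, bond orders sum to 1 (valence 2) → 1 H
  atom 10: C, bond orders sum to 3 (valence 4) → 1 H
  atom 11: Cl (halogen, monovalent) → 0 H
  atom 12: C, bond orders sum to 3 (valence 4) → 1 H
  atom 13: N, bond orders sum to 1 (valence 3) → 2 H
Totals → C:7, H:11, Cl:1, F:1, N:1, O:2, S:1.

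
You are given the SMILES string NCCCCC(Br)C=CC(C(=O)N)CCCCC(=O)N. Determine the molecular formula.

C14H26BrN3O2

Walk through each heavy atom and fill implicit hydrogens from standard valence (C 4, N 3, O 2, S 2, halogen 1):
  atom 1: N, bond orders sum to 1 (valence 3) → 2 H
  atom 2: C, bond orders sum to 2 (valence 4) → 2 H
  atom 3: C, bond orders sum to 2 (valence 4) → 2 H
  atom 4: C, bond orders sum to 2 (valence 4) → 2 H
  atom 5: C, bond orders sum to 2 (valence 4) → 2 H
  atom 6: C, bond orders sum to 3 (valence 4) → 1 H
  atom 7: Br (halogen, monovalent) → 0 H
  atom 8: C, bond orders sum to 3 (valence 4) → 1 H
  atom 9: C, bond orders sum to 3 (valence 4) → 1 H
  atom 10: C, bond orders sum to 3 (valence 4) → 1 H
  atom 11: C, bond orders sum to 4 (valence 4) → 0 H
  atom 12: O, bond orders sum to 2 (valence 2) → 0 H
  atom 13: N, bond orders sum to 1 (valence 3) → 2 H
  atom 14: C, bond orders sum to 2 (valence 4) → 2 H
  atom 15: C, bond orders sum to 2 (valence 4) → 2 H
  atom 16: C, bond orders sum to 2 (valence 4) → 2 H
  atom 17: C, bond orders sum to 2 (valence 4) → 2 H
  atom 18: C, bond orders sum to 4 (valence 4) → 0 H
  atom 19: O, bond orders sum to 2 (valence 2) → 0 H
  atom 20: N, bond orders sum to 1 (valence 3) → 2 H
Totals → C:14, H:26, Br:1, N:3, O:2.
In Hill order: C14H26BrN3O2.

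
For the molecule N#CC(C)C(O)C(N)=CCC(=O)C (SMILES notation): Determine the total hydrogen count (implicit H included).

Walk through each heavy atom and fill implicit hydrogens from standard valence (C 4, N 3, O 2, S 2, halogen 1):
  atom 1: N, bond orders sum to 3 (valence 3) → 0 H
  atom 2: C, bond orders sum to 4 (valence 4) → 0 H
  atom 3: C, bond orders sum to 3 (valence 4) → 1 H
  atom 4: C, bond orders sum to 1 (valence 4) → 3 H
  atom 5: C, bond orders sum to 3 (valence 4) → 1 H
  atom 6: O, bond orders sum to 1 (valence 2) → 1 H
  atom 7: C, bond orders sum to 4 (valence 4) → 0 H
  atom 8: N, bond orders sum to 1 (valence 3) → 2 H
  atom 9: C, bond orders sum to 3 (valence 4) → 1 H
  atom 10: C, bond orders sum to 2 (valence 4) → 2 H
  atom 11: C, bond orders sum to 4 (valence 4) → 0 H
  atom 12: O, bond orders sum to 2 (valence 2) → 0 H
  atom 13: C, bond orders sum to 1 (valence 4) → 3 H
Total hydrogens: 14.

14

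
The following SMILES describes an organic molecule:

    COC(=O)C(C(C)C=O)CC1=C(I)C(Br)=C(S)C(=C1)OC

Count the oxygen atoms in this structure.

Scan the SMILES for O atoms (remember two-letter symbols like Cl and Br are single atoms).
Oxygen count: 4.

4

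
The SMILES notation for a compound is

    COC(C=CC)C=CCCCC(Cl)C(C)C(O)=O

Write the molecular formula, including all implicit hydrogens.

C14H23ClO3

Walk through each heavy atom and fill implicit hydrogens from standard valence (C 4, N 3, O 2, S 2, halogen 1):
  atom 1: C, bond orders sum to 1 (valence 4) → 3 H
  atom 2: O, bond orders sum to 2 (valence 2) → 0 H
  atom 3: C, bond orders sum to 3 (valence 4) → 1 H
  atom 4: C, bond orders sum to 3 (valence 4) → 1 H
  atom 5: C, bond orders sum to 3 (valence 4) → 1 H
  atom 6: C, bond orders sum to 1 (valence 4) → 3 H
  atom 7: C, bond orders sum to 3 (valence 4) → 1 H
  atom 8: C, bond orders sum to 3 (valence 4) → 1 H
  atom 9: C, bond orders sum to 2 (valence 4) → 2 H
  atom 10: C, bond orders sum to 2 (valence 4) → 2 H
  atom 11: C, bond orders sum to 2 (valence 4) → 2 H
  atom 12: C, bond orders sum to 3 (valence 4) → 1 H
  atom 13: Cl (halogen, monovalent) → 0 H
  atom 14: C, bond orders sum to 3 (valence 4) → 1 H
  atom 15: C, bond orders sum to 1 (valence 4) → 3 H
  atom 16: C, bond orders sum to 4 (valence 4) → 0 H
  atom 17: O, bond orders sum to 1 (valence 2) → 1 H
  atom 18: O, bond orders sum to 2 (valence 2) → 0 H
Totals → C:14, H:23, Cl:1, O:3.
In Hill order: C14H23ClO3.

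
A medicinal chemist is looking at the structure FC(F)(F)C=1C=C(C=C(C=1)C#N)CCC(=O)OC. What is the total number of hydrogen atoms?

Walk through each heavy atom and fill implicit hydrogens from standard valence (C 4, N 3, O 2, S 2, halogen 1):
  atom 1: F (halogen, monovalent) → 0 H
  atom 2: C, bond orders sum to 4 (valence 4) → 0 H
  atom 3: F (halogen, monovalent) → 0 H
  atom 4: F (halogen, monovalent) → 0 H
  atom 5: C, bond orders sum to 4 (valence 4) → 0 H
  atom 6: C, bond orders sum to 3 (valence 4) → 1 H
  atom 7: C, bond orders sum to 4 (valence 4) → 0 H
  atom 8: C, bond orders sum to 3 (valence 4) → 1 H
  atom 9: C, bond orders sum to 4 (valence 4) → 0 H
  atom 10: C, bond orders sum to 3 (valence 4) → 1 H
  atom 11: C, bond orders sum to 4 (valence 4) → 0 H
  atom 12: N, bond orders sum to 3 (valence 3) → 0 H
  atom 13: C, bond orders sum to 2 (valence 4) → 2 H
  atom 14: C, bond orders sum to 2 (valence 4) → 2 H
  atom 15: C, bond orders sum to 4 (valence 4) → 0 H
  atom 16: O, bond orders sum to 2 (valence 2) → 0 H
  atom 17: O, bond orders sum to 2 (valence 2) → 0 H
  atom 18: C, bond orders sum to 1 (valence 4) → 3 H
Total hydrogens: 10.

10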